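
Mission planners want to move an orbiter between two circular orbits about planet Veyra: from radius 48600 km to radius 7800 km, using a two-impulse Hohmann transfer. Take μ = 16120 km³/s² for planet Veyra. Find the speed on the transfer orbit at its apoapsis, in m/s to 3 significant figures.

v = 303 m/s

Semi-major axis of the transfer orbit: a_t = (48600 + 7800)/2 = 28200 km.
At apoapsis, r = 48600 km.
Vis-viva: v = √[μ(2/r − 1/a_t)] = √[16120 × (2/48600 − 1/28200)] = 0.3029 km/s.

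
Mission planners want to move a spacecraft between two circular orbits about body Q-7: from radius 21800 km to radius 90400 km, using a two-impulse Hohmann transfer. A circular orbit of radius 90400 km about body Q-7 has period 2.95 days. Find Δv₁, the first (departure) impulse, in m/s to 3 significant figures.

Δv₁ = 1220 m/s

From Kepler's third law T² = 4π²r³/μ at r = 90400 km, T = 2.95 days = 2.95 × 86400 s = 2.5488×10^5 s: μ = 4π²r³/T² = 4.48945×10^5 km³/s².
Semi-major axis of the transfer orbit: a_t = (21800 + 90400)/2 = 56100 km.
Circular speed at r = 21800 km: v_c = √(μ/r) = 4.538 km/s.
Transfer-orbit speed at the same r (vis-viva, a = a_t): v_t = √[μ(2/r − 1/a_t)] = 5.761 km/s.
Δv₁ = |v_t − v_c| = |5.761 − 4.538| = 1.223 km/s.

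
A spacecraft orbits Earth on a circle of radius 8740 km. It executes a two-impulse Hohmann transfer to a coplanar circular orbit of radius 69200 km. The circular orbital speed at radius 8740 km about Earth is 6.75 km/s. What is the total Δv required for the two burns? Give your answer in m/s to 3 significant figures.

From the circular-orbit relation v² = μ/r at r = 8740 km: μ = v²r = (6.75)² × 8740 = 3.98216×10^5 km³/s².
Semi-major axis of the transfer orbit: a_t = (8740 + 69200)/2 = 38970 km.
Circular speed at r₁: v₁ = √(μ/r₁) = √(3.98216×10^5/8740) = 6.750 km/s.
Transfer-orbit speed at r₁ (v² = μ(2/r − 1/a)): v_p = √[μ(2/r₁ − 1/a_t)] = 8.995 km/s.
First burn Δv₁ = |v_p − v₁| = 2.245 km/s.
At r₂, v₂ = √(μ/r₂) = 2.399 km/s.
Transfer-orbit speed at r₂: v_a = √[μ(2/r₂ − 1/a_t)] = 1.136 km/s.
Second burn Δv₂ = |v₂ − v_a| = 1.263 km/s.
Total Δv = Δv₁ + Δv₂ = 3.508 km/s.

Δv = 3510 m/s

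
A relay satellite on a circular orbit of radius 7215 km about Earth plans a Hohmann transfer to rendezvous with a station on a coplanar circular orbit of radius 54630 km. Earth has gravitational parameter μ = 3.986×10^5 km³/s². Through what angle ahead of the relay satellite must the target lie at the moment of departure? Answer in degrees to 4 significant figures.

φ = 103.3°

Semi-major axis of the transfer orbit: a_t = (7215 + 54630)/2 = 30922.5 km.
The half-period of the transfer ellipse is t = π√(a_t³/μ) = 27057.8 s.
Target angular speed ω₂ = √(μ/r₂³) = 4.94449×10^-5 rad/s.
Angle swept by the target during transfer: ω₂·t = 1.33787 rad = 76.654°.
Arrival is 180° from departure on the ellipse, so φ = 180° − 76.654° = 103.3°.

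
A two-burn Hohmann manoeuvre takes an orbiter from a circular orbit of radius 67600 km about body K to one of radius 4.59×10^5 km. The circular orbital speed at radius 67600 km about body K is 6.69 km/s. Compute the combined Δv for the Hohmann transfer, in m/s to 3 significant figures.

Δv = 3410 m/s

From the circular-orbit relation v² = μ/r at r = 67600 km: μ = v²r = (6.69)² × 67600 = 3.02551×10^6 km³/s².
Transfer-ellipse semi-major axis a_t = (r₁ + r₂)/2 = (67600 + 4.590×10^5)/2 = 2.633×10^5 km.
Circular speed at r₁: v₁ = √(μ/r₁) = √(3.02551×10^6/67600) = 6.69000 km/s.
Transfer-orbit speed at r₁ (vis-viva equation): v_p = √[μ(2/r₁ − 1/a_t)] = 8.83298 km/s.
First burn Δv₁ = |v_p − v₁| = 2.14298 km/s.
At r₂, v₂ = √(μ/r₂) = 2.56740 km/s.
Transfer-orbit speed at r₂: v_a = √[μ(2/r₂ − 1/a_t)] = 1.30089 km/s.
Second burn Δv₂ = |v₂ − v_a| = 1.26651 km/s.
Total Δv = Δv₁ + Δv₂ = 3.409 km/s.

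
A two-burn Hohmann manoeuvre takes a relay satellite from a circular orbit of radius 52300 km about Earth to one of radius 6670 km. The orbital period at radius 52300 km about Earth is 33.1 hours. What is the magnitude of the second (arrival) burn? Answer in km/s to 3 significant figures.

Δv₂ = 2.56 km/s

From Kepler's third law T² = 4π²r³/μ at r = 52300 km, T = 33.1 hours = 33.1 × 3600 s = 1.1916×10^5 s: μ = 4π²r³/T² = 3.97744×10^5 km³/s².
Semi-major axis of the transfer orbit: a_t = (52300 + 6670)/2 = 29485 km.
Circular speed at r = 6670 km: v_c = √(μ/r) = 7.72216 km/s.
Transfer-orbit speed at the same r (vis-viva, a = a_t): v_t = √[μ(2/r − 1/a_t)] = 10.2846 km/s.
Δv₂ = |v_t − v_c| = |10.2846 − 7.72216| = 2.562 km/s.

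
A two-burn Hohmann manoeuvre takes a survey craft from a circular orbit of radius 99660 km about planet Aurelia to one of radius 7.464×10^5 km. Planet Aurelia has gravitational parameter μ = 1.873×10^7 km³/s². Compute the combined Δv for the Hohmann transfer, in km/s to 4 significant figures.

Δv = 7.079 km/s

Semi-major axis of the transfer orbit: a_t = (99660 + 7.464×10^5)/2 = 4.2303×10^5 km.
Circular speed at r₁: v₁ = √(μ/r₁) = √(1.873×10^7/99660) = 13.709 km/s.
On the transfer ellipse at r₁, v² = μ(2/r − 1/a) gives v_p = √[μ(2/r₁ − 1/a_t)] = 18.210 km/s.
First burn Δv₁ = |v_p − v₁| = 4.501 km/s.
Circular speed at r₂: v₂ = √(μ/r₂) = 5.009 km/s.
Transfer-orbit speed at r₂: v_a = √[μ(2/r₂ − 1/a_t)] = 2.431 km/s.
Second burn Δv₂ = |v₂ − v_a| = 2.578 km/s.
Δv = Δv₁ + Δv₂ = 4.501 + 2.578 = 7.079 km/s.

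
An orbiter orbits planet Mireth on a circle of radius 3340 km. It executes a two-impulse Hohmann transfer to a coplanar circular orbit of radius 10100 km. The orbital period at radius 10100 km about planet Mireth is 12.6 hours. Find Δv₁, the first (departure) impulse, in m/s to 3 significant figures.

From Kepler's third law T² = 4π²r³/μ at r = 10100 km, T = 12.6 hours = 12.6 × 3600 s = 45360 s: μ = 4π²r³/T² = 19768.7 km³/s².
Transfer-ellipse semi-major axis a_t = (r₁ + r₂)/2 = (3340 + 10100)/2 = 6720 km.
Circular speed at r = 3340 km: v_c = √(μ/r) = 2.4329 km/s.
Transfer-orbit speed at the same r (vis-viva, a = a_t): v_t = √[μ(2/r − 1/a_t)] = 2.9826 km/s.
Δv₁ = |v_t − v_c| = |2.9826 − 2.4329| = 0.5497 km/s.

Δv₁ = 550 m/s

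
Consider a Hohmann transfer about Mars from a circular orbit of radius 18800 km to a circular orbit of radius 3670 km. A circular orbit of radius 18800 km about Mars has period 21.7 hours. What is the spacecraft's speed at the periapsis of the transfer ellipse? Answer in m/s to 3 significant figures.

v = 4430 m/s

From Kepler's third law T² = 4π²r³/μ at r = 18800 km, T = 21.7 hours = 21.7 × 3600 s = 78120 s: μ = 4π²r³/T² = 42984.2 km³/s².
Transfer-ellipse semi-major axis a_t = (r₁ + r₂)/2 = (18800 + 3670)/2 = 11235 km.
The periapsis of the transfer ellipse is at r = 3670 km.
Vis-viva: v = √[μ(2/r − 1/a_t)] = √[42984.2 × (2/3670 − 1/11235)] = 4.427 km/s.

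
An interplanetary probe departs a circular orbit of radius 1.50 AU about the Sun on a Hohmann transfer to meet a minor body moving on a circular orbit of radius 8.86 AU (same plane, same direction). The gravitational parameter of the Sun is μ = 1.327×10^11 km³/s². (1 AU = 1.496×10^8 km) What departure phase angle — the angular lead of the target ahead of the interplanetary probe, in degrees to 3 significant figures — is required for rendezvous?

φ = 99.5°

In km: r₁ = 1.50 × 1.496×10^8 = 2.244×10^8 km; r₂ = 8.86 × 1.496×10^8 = 1.325456×10^9 km.
Transfer-ellipse semi-major axis a_t = (r₁ + r₂)/2 = (2.244×10^8 + 1.325456×10^9)/2 = 7.74928×10^8 km.
Transfer time t = π√(a_t³/μ) = 1.8604×10^8 s.
The target's mean motion on its circular orbit is ω₂ = √(μ/r₂³) = 7.5490×10^-9 rad/s.
Angle swept by the target during transfer: ω₂·t = 1.4044 rad = 80.47°.
Arrival is 180° from departure on the ellipse, so φ = 180° − 80.47° = 99.5°.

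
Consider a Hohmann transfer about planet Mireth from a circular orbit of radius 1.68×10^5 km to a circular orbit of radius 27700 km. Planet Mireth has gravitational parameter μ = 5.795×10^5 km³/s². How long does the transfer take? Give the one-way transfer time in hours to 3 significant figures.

t = 35.1 hours

Semi-major axis of the transfer orbit: a_t = (1.680×10^5 + 27700)/2 = 97850 km.
Half the transfer-orbit period gives t = π√(a_t³/μ) = 1.263×10^5 s.
Converting: 1.263×10^5 s ÷ 3600 s/hour = 35.1 hours.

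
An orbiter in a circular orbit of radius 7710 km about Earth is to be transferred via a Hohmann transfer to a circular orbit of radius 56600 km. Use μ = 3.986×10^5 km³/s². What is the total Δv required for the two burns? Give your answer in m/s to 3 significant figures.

The Hohmann ellipse has a_t = (r₁ + r₂)/2 = 32155 km.
At r₁ the circular-orbit speed is v₁ = √(μ/r₁) = 7.1902 km/s.
On the transfer ellipse at r₁, v² = μ(2/r − 1/a) gives v_p = √[μ(2/r₁ − 1/a_t)] = 9.5395 km/s.
First burn Δv₁ = |v_p − v₁| = 2.3493 km/s.
Circular speed at r₂: v₂ = √(μ/r₂) = 2.6538 km/s.
Transfer-orbit speed at r₂: v_a = √[μ(2/r₂ − 1/a_t)] = 1.2995 km/s.
Second burn Δv₂ = |v₂ − v_a| = 1.3543 km/s.
Total Δv = Δv₁ + Δv₂ = 3.704 km/s.

Δv = 3700 m/s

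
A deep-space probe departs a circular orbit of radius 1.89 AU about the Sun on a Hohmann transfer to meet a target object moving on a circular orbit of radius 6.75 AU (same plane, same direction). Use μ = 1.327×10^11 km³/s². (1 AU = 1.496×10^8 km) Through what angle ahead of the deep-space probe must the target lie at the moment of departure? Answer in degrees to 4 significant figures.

In km: r₁ = 1.89 × 1.496×10^8 = 2.82744×10^8 km; r₂ = 6.75 × 1.496×10^8 = 1.0098×10^9 km.
The Hohmann ellipse has a_t = (r₁ + r₂)/2 = 6.46272×10^8 km.
Transfer time t = π√(a_t³/μ) = 1.4169×10^8 s.
The target's mean motion on its circular orbit is ω₂ = √(μ/r₂³) = 1.1352×10^-8 rad/s.
Angle swept by the target during transfer: ω₂·t = 1.6085 rad = 92.16°.
The deep-space probe traverses 180° on the transfer ellipse, so the target must lead by 180° − 92.16° = 87.84°.

φ = 87.84°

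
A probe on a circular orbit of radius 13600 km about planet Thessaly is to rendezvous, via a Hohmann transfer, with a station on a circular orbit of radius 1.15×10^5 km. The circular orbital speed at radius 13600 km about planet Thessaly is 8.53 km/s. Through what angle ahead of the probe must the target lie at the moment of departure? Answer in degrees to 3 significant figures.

From the circular-orbit relation v² = μ/r at r = 13600 km: μ = v²r = (8.53)² × 13600 = 9.89548×10^5 km³/s².
The Hohmann ellipse has a_t = (r₁ + r₂)/2 = 64300 km.
The half-period of the transfer ellipse is t = π√(a_t³/μ) = 51490 s.
Target angular speed ω₂ = √(μ/r₂³) = 2.551×10^-5 rad/s.
Angle swept by the target during transfer: ω₂·t = 1.3135 rad = 75.26°.
The probe traverses 180° on the transfer ellipse, so the target must lead by 180° − 75.26° = 105°.

φ = 105°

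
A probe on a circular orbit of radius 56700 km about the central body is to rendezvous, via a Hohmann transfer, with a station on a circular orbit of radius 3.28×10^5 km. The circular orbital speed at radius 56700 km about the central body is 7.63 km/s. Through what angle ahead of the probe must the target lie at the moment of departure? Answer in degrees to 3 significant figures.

From the circular-orbit relation v² = μ/r at r = 56700 km: μ = v²r = (7.63)² × 56700 = 3.30090×10^6 km³/s².
The Hohmann ellipse has a_t = (r₁ + r₂)/2 = 1.9235×10^5 km.
Transfer time t = π√(a_t³/μ) = 1.459×10^5 s.
The target's mean motion on its circular orbit is ω₂ = √(μ/r₂³) = 9.672×10^-6 rad/s.
Angle swept by the target during transfer: ω₂·t = 1.411 rad = 80.84°.
Arrival is 180° from departure on the ellipse, so φ = 180° − 80.84° = 99.2°.

φ = 99.2°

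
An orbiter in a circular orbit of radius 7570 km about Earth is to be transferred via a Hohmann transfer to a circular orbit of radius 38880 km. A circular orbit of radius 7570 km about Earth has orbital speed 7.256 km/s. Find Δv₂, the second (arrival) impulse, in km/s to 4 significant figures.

Δv₂ = 1.374 km/s

From the circular-orbit relation v² = μ/r at r = 7570 km: μ = v²r = (7.256)² × 7570 = 3.98557×10^5 km³/s².
Transfer-ellipse semi-major axis a_t = (r₁ + r₂)/2 = (7570 + 38880)/2 = 23225 km.
On the circular orbit at r = 38880 km, v_c = √(μ/r) = 3.202 km/s.
Vis-viva on the transfer ellipse at r = 38880 km gives v_t = √[μ(2/r − 1/a_t)] = 1.828 km/s.
Δv₂ = |v_t − v_c| = |1.828 − 3.202| = 1.374 km/s.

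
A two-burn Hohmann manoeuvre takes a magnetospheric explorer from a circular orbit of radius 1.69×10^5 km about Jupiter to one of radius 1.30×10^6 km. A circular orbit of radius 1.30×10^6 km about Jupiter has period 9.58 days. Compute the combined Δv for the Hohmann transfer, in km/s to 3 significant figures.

From Kepler's third law T² = 4π²r³/μ at r = 1.30×10^6 km, T = 9.58 days = 9.58 × 86400 s = 8.27712×10^5 s: μ = 4π²r³/T² = 1.26599×10^8 km³/s².
Semi-major axis of the transfer orbit: a_t = (1.690×10^5 + 1.300×10^6)/2 = 7.345×10^5 km.
At r₁ the circular-orbit speed is v₁ = √(μ/r₁) = 27.370 km/s.
Transfer-orbit speed at r₁ (v² = μ(2/r − 1/a)): v_p = √[μ(2/r₁ − 1/a_t)] = 36.412 km/s.
First burn Δv₁ = |v_p − v₁| = 9.042 km/s.
Circular speed at r₂: v₂ = √(μ/r₂) = 9.8683 km/s.
Transfer-orbit speed at r₂: v_a = √[μ(2/r₂ − 1/a_t)] = 4.7336 km/s.
Second burn Δv₂ = |v₂ − v_a| = 5.135 km/s.
Total Δv = Δv₁ + Δv₂ = 14.18 km/s.

Δv = 14.2 km/s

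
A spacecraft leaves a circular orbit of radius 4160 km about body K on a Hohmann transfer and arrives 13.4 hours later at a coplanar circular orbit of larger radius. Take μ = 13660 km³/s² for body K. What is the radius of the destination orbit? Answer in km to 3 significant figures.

r₂ = 25400 km

Transfer time t = 13.4 hours = 48240 s, and t = π√(a_t³/μ).
So a_t = (μ t²/π²)^(1/3) = (13660 × (48240)² / π²)^(1/3) = 14768 km.
Since a_t = (r₁ + r₂)/2, r₂ = 2a_t − r₁ = 2×14768 − 4160 = 25376 km.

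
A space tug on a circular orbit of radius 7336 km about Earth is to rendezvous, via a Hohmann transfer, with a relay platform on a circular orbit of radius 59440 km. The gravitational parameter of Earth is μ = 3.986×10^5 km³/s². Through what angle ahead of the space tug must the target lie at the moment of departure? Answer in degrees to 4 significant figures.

The Hohmann ellipse has a_t = (r₁ + r₂)/2 = 33388 km.
Transfer time t = π√(a_t³/μ) = 30358 s.
The target's mean motion on its circular orbit is ω₂ = √(μ/r₂³) = 4.3566×10^-5 rad/s.
Angle swept by the target during transfer: ω₂·t = 1.3226 rad = 75.78°.
Arrival is 180° from departure on the ellipse, so φ = 180° − 75.78° = 104.2°.

φ = 104.2°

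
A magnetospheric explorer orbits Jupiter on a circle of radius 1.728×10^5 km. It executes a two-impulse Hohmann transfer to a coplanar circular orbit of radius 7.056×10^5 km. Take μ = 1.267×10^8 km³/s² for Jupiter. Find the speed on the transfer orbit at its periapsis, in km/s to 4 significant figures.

Semi-major axis of the transfer orbit: a_t = (1.728×10^5 + 7.056×10^5)/2 = 4.392×10^5 km.
The periapsis of the transfer ellipse is at r = 1.728×10^5 km.
Vis-viva: v = √[μ(2/r − 1/a_t)] = √[1.267×10^8 × (2/1.728×10^5 − 1/4.392×10^5)] = 34.32 km/s.

v = 34.32 km/s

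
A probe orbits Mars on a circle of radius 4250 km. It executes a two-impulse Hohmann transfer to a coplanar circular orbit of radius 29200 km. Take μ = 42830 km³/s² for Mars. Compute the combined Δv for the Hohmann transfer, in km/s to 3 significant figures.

Δv = 1.62 km/s

Semi-major axis of the transfer orbit: a_t = (4250 + 29200)/2 = 16725 km.
At r₁ the circular-orbit speed is v₁ = √(μ/r₁) = 3.175 km/s.
Transfer-orbit speed at r₁ (vis-viva): v_p = √[μ(2/r₁ − 1/a_t)] = 4.195 km/s.
First burn Δv₁ = |v_p − v₁| = 1.020 km/s.
Circular speed at r₂: v₂ = √(μ/r₂) = 1.2111 km/s.
Transfer-orbit speed at r₂: v_a = √[μ(2/r₂ − 1/a_t)] = 0.61051 km/s.
Second burn Δv₂ = |v₂ − v_a| = 0.6006 km/s.
Δv = Δv₁ + Δv₂ = 1.020 + 0.6006 = 1.621 km/s.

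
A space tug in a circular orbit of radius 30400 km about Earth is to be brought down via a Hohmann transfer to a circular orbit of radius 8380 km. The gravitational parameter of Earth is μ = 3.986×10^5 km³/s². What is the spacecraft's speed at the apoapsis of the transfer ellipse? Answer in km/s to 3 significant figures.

v = 2.38 km/s

Transfer-ellipse semi-major axis a_t = (r₁ + r₂)/2 = (30400 + 8380)/2 = 19390 km.
At apoapsis, r = 30400 km.
From the vis-viva equation, v = √[μ(2/r − 1/a_t)] = 2.380 km/s.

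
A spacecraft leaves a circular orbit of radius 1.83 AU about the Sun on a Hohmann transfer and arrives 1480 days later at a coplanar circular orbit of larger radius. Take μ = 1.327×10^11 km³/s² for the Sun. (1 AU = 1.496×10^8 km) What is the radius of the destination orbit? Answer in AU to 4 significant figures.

In km: r₁ = 1.83 × 1.496×10^8 = 2.73768×10^8 km.
Transfer time t = 1480 days = 1.27872×10^8 s, and t = π√(a_t³/μ).
So a_t = (μ t²/π²)^(1/3) = (1.327×10^11 × (1.27872×10^8)² / π²)^(1/3) = 6.0354×10^8 km.
Since a_t = (r₁ + r₂)/2, r₂ = 2a_t − r₁ = 2×6.0354×10^8 − 2.73768×10^8 = 9.33312×10^8 km.
In AU: r₂ = 9.33312×10^8 / 1.496×10^8 = 6.239 AU.

r₂ = 6.239 AU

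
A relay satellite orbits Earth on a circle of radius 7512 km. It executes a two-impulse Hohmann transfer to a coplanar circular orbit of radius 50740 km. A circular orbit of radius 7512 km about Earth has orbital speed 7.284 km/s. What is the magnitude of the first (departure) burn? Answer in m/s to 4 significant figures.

From the circular-orbit relation v² = μ/r at r = 7512 km: μ = v²r = (7.284)² × 7512 = 3.98562×10^5 km³/s².
Transfer-ellipse semi-major axis a_t = (r₁ + r₂)/2 = (7512 + 50740)/2 = 29126 km.
Circular speed at r = 7512 km: v_c = √(μ/r) = 7.284 km/s.
Vis-viva on the transfer ellipse at r = 7512 km gives v_t = √[μ(2/r − 1/a_t)] = 9.614 km/s.
Δv₁ = |v_t − v_c| = |9.614 − 7.284| = 2.330 km/s.

Δv₁ = 2330 m/s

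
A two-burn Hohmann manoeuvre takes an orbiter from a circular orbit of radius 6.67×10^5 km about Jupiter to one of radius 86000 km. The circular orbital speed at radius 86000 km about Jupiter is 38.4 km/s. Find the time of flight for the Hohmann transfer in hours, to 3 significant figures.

t = 17.9 hours

From the circular-orbit relation v² = μ/r at r = 86000 km: μ = v²r = (38.4)² × 86000 = 1.26812×10^8 km³/s².
Transfer-ellipse semi-major axis a_t = (r₁ + r₂)/2 = (6.670×10^5 + 86000)/2 = 3.765×10^5 km.
By Kepler's third law the transfer-orbit period is T = 2π√(a_t³/μ), so t = T/2 = 64450 s.
Converting: 64450 s ÷ 3600 s/hour = 17.9 hours.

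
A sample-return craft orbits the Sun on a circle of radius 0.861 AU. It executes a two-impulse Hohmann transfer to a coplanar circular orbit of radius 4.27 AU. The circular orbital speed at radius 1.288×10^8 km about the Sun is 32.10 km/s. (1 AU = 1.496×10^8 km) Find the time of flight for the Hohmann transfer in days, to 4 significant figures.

From the circular-orbit relation v² = μ/r at r = 1.288×10^8 km: μ = v²r = (32.10)² × 1.288×10^8 = 1.32717×10^11 km³/s².
In km: r₁ = 0.861 × 1.496×10^8 = 1.288056×10^8 km; r₂ = 4.27 × 1.496×10^8 = 6.38792×10^8 km.
The Hohmann ellipse has a_t = (r₁ + r₂)/2 = 3.837988×10^8 km.
Transfer time t = π√(a_t³/μ) = π√((3.837988×10^8)³ / 1.32717×10^11) = 6.484×10^7 s.
Converting: 6.484×10^7 s ÷ 86400 s/day = 750.5 days.

t = 750.5 days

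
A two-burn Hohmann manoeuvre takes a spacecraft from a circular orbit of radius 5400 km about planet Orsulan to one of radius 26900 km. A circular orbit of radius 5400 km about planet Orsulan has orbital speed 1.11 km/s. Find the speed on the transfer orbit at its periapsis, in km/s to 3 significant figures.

From the circular-orbit relation v² = μ/r at r = 5400 km: μ = v²r = (1.11)² × 5400 = 6653.34 km³/s².
Transfer-ellipse semi-major axis a_t = (r₁ + r₂)/2 = (5400 + 26900)/2 = 16150 km.
At periapsis, r = 5400 km.
Vis-viva: v = √[μ(2/r − 1/a_t)] = √[6653.34 × (2/5400 − 1/16150)] = 1.433 km/s.

v = 1.43 km/s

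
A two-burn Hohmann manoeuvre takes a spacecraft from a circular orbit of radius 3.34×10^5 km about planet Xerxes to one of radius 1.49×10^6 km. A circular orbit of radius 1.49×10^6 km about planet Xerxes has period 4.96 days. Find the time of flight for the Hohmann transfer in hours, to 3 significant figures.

t = 28.5 hours

From Kepler's third law T² = 4π²r³/μ at r = 1.49×10^6 km, T = 4.96 days = 4.96 × 86400 s = 4.28544×10^5 s: μ = 4π²r³/T² = 7.11095×10^8 km³/s².
Transfer-ellipse semi-major axis a_t = (r₁ + r₂)/2 = (3.340×10^5 + 1.490×10^6)/2 = 9.120×10^5 km.
Half the transfer-orbit period gives t = π√(a_t³/μ) = 1.026×10^5 s.
Converting: 1.026×10^5 s ÷ 3600 s/hour = 28.5 hours.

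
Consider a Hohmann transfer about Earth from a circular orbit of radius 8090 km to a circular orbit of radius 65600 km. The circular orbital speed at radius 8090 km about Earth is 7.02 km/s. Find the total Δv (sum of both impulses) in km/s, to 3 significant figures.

From the circular-orbit relation v² = μ/r at r = 8090 km: μ = v²r = (7.02)² × 8090 = 3.98678×10^5 km³/s².
The Hohmann ellipse has a_t = (r₁ + r₂)/2 = 36845 km.
Circular speed at r₁: v₁ = √(μ/r₁) = √(3.98678×10^5/8090) = 7.020 km/s.
Transfer-orbit speed at r₁ (vis-viva): v_p = √[μ(2/r₁ − 1/a_t)] = 9.367 km/s.
First burn Δv₁ = |v_p − v₁| = 2.347 km/s.
At r₂, v₂ = √(μ/r₂) = 2.465 km/s.
Transfer-orbit speed at r₂: v_a = √[μ(2/r₂ − 1/a_t)] = 1.155 km/s.
Second burn Δv₂ = |v₂ − v_a| = 1.310 km/s.
Δv = Δv₁ + Δv₂ = 2.347 + 1.310 = 3.657 km/s.

Δv = 3.66 km/s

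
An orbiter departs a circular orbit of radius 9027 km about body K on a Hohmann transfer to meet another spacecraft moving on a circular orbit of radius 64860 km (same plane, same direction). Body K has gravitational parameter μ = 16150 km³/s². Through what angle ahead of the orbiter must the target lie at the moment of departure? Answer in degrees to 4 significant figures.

φ = 102.6°

The Hohmann ellipse has a_t = (r₁ + r₂)/2 = 36943.5 km.
Transfer time t = π√(a_t³/μ) = 1.7554×10^5 s.
Target angular speed ω₂ = √(μ/r₂³) = 7.6934×10^-6 rad/s.
Angle swept by the target during transfer: ω₂·t = 1.3505 rad = 77.38°.
The orbiter traverses 180° on the transfer ellipse, so the target must lead by 180° − 77.38° = 102.6°.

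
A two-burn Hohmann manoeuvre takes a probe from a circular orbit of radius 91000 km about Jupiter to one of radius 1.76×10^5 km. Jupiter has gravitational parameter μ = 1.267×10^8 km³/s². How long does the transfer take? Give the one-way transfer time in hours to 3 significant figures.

t = 3.78 hours

The Hohmann ellipse has a_t = (r₁ + r₂)/2 = 1.335×10^5 km.
By Kepler's third law the transfer-orbit period is T = 2π√(a_t³/μ), so t = T/2 = 13610 s.
Converting: 13610 s ÷ 3600 s/hour = 3.78 hours.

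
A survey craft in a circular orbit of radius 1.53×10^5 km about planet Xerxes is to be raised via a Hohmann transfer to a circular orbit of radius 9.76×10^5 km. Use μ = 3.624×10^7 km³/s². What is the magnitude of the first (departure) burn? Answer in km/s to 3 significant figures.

Δv₁ = 4.85 km/s

The Hohmann ellipse has a_t = (r₁ + r₂)/2 = 5.645×10^5 km.
Circular speed at r = 1.530×10^5 km: v_c = √(μ/r) = 15.39035 km/s.
Vis-viva on the transfer ellipse at r = 1.530×10^5 km gives v_t = √[μ(2/r − 1/a_t)] = 20.23678 km/s.
Δv₁ = |v_t − v_c| = |20.23678 − 15.39035| = 4.846 km/s.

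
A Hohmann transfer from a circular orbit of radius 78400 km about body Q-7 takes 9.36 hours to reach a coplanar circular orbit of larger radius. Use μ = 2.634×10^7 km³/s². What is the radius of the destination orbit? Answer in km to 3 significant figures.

r₂ = 2.11×10^5 km

Transfer time t = 9.36 hours = 33696 s, and t = π√(a_t³/μ).
So a_t = (μ t²/π²)^(1/3) = (2.634×10^7 × (33696)² / π²)^(1/3) = 1.4471×10^5 km.
Since a_t = (r₁ + r₂)/2, r₂ = 2a_t − r₁ = 2×1.4471×10^5 − 78400 = 2.1102×10^5 km.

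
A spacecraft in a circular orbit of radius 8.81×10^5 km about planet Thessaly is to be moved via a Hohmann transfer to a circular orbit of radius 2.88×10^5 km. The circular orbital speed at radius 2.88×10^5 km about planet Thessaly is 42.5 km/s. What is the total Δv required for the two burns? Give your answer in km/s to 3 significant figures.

From the circular-orbit relation v² = μ/r at r = 2.88×10^5 km: μ = v²r = (42.5)² × 2.88×10^5 = 5.20200×10^8 km³/s².
Semi-major axis of the transfer orbit: a_t = (8.810×10^5 + 2.880×10^5)/2 = 5.845×10^5 km.
At r₁ the circular-orbit speed is v₁ = √(μ/r₁) = 24.2995 km/s.
Transfer-orbit speed at r₁ (vis-viva): v_a = √[μ(2/r₁ − 1/a_t)] = 17.0569 km/s.
First burn Δv₁ = |v_a − v₁| = 7.243 km/s.
At r₂, v₂ = √(μ/r₂) = 42.500 km/s.
Transfer-orbit speed at r₂: v_p = √[μ(2/r₂ − 1/a_t)] = 52.178 km/s.
Second burn Δv₂ = |v₂ − v_p| = 9.678 km/s.
Total Δv = Δv₁ + Δv₂ = 16.92 km/s.

Δv = 16.9 km/s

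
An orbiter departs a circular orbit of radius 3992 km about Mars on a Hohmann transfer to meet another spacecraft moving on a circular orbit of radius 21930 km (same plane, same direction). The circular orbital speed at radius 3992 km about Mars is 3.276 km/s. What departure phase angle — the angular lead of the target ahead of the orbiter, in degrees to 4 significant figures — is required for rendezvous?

φ = 98.22°

From the circular-orbit relation v² = μ/r at r = 3992 km: μ = v²r = (3.276)² × 3992 = 42842.8 km³/s².
Transfer-ellipse semi-major axis a_t = (r₁ + r₂)/2 = (3992 + 21930)/2 = 12961 km.
Transfer time t = π√(a_t³/μ) = 22396 s.
The target's mean motion on its circular orbit is ω₂ = √(μ/r₂³) = 6.3735×10^-5 rad/s.
Angle swept by the target during transfer: ω₂·t = 1.4274 rad = 81.78°.
The orbiter traverses 180° on the transfer ellipse, so the target must lead by 180° − 81.78° = 98.22°.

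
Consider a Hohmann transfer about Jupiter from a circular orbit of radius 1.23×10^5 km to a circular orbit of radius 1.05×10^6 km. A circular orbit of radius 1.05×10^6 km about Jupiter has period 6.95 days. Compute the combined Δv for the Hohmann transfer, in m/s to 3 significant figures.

Δv = 16800 m/s

From Kepler's third law T² = 4π²r³/μ at r = 1.05×10^6 km, T = 6.95 days = 6.95 × 86400 s = 6.0048×10^5 s: μ = 4π²r³/T² = 1.26745×10^8 km³/s².
Transfer-ellipse semi-major axis a_t = (r₁ + r₂)/2 = (1.230×10^5 + 1.050×10^6)/2 = 5.865×10^5 km.
At r₁ the circular-orbit speed is v₁ = √(μ/r₁) = 32.10 km/s.
On the transfer ellipse at r₁, vis-viva equation gives v_p = √[μ(2/r₁ − 1/a_t)] = 42.95 km/s.
First burn Δv₁ = |v_p − v₁| = 10.850 km/s.
Circular speed at r₂: v₂ = √(μ/r₂) = 10.9868 km/s.
Transfer-orbit speed at r₂: v_a = √[μ(2/r₂ − 1/a_t)] = 5.03140 km/s.
Second burn Δv₂ = |v₂ − v_a| = 5.9554 km/s.
Total Δv = Δv₁ + Δv₂ = 16.81 km/s.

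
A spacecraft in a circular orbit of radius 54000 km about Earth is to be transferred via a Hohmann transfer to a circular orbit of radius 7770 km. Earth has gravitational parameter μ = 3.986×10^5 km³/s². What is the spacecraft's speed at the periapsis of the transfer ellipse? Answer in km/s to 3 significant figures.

The Hohmann ellipse has a_t = (r₁ + r₂)/2 = 30885 km.
At periapsis, r = 7770 km.
Applying v² = μ(2/r − 1/a_t): v = 9.471 km/s.

v = 9.47 km/s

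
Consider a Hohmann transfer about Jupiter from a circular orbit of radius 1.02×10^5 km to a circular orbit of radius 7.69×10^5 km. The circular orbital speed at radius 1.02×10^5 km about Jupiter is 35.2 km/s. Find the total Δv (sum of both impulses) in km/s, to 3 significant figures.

Δv = 18.2 km/s

From the circular-orbit relation v² = μ/r at r = 1.02×10^5 km: μ = v²r = (35.2)² × 1.02×10^5 = 1.26382×10^8 km³/s².
Transfer-ellipse semi-major axis a_t = (r₁ + r₂)/2 = (1.020×10^5 + 7.690×10^5)/2 = 4.355×10^5 km.
Circular speed at r₁: v₁ = √(μ/r₁) = √(1.26382×10^8/1.020×10^5) = 35.20 km/s.
Transfer-orbit speed at r₁ (vis-viva equation): v_p = √[μ(2/r₁ − 1/a_t)] = 46.77 km/s.
First burn Δv₁ = |v_p − v₁| = 11.57 km/s.
Circular speed at r₂: v₂ = √(μ/r₂) = 12.82 km/s.
Transfer-orbit speed at r₂: v_a = √[μ(2/r₂ − 1/a_t)] = 6.204 km/s.
Second burn Δv₂ = |v₂ − v_a| = 6.616 km/s.
Δv = Δv₁ + Δv₂ = 11.57 + 6.616 = 18.19 km/s.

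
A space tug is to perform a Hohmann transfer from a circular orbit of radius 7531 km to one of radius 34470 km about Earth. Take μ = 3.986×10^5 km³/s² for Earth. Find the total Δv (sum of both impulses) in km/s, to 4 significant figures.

Semi-major axis of the transfer orbit: a_t = (7531 + 34470)/2 = 21000.5 km.
Circular speed at r₁: v₁ = √(μ/r₁) = √(3.986×10^5/7531) = 7.275 km/s.
Transfer-orbit speed at r₁ (vis-viva equation): v_p = √[μ(2/r₁ − 1/a_t)] = 9.321 km/s.
First burn Δv₁ = |v_p − v₁| = 2.046 km/s.
Circular speed at r₂: v₂ = √(μ/r₂) = 3.4005 km/s.
Transfer-orbit speed at r₂: v_a = √[μ(2/r₂ − 1/a_t)] = 2.0364 km/s.
Second burn Δv₂ = |v₂ − v_a| = 1.364 km/s.
Δv = Δv₁ + Δv₂ = 2.046 + 1.364 = 3.410 km/s.

Δv = 3.410 km/s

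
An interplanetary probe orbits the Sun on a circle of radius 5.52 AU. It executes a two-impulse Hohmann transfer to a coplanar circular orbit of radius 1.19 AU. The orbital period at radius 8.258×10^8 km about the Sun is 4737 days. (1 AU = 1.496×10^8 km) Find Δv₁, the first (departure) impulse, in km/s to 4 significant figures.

Δv₁ = 5.127 km/s

From Kepler's third law T² = 4π²r³/μ at r = 8.258×10^8 km, T = 4737 days = 4737 × 86400 s = 4.092768×10^8 s: μ = 4π²r³/T² = 1.32724×10^11 km³/s².
In km: r₁ = 5.52 × 1.496×10^8 = 8.25792×10^8 km; r₂ = 1.19 × 1.496×10^8 = 1.78024×10^8 km.
Transfer-ellipse semi-major axis a_t = (r₁ + r₂)/2 = (8.25792×10^8 + 1.78024×10^8)/2 = 5.01908×10^8 km.
On the circular orbit at r = 8.25792×10^8 km, v_c = √(μ/r) = 12.6777 km/s.
Transfer-orbit speed at the same r (vis-viva, a = a_t): v_t = √[μ(2/r − 1/a_t)] = 7.55035 km/s.
Δv₁ = |v_t − v_c| = |7.55035 − 12.6777| = 5.127 km/s.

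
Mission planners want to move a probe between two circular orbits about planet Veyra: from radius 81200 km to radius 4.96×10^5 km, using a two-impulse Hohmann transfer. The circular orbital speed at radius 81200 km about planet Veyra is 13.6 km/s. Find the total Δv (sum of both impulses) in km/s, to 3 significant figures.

From the circular-orbit relation v² = μ/r at r = 81200 km: μ = v²r = (13.6)² × 81200 = 1.50188×10^7 km³/s².
The Hohmann ellipse has a_t = (r₁ + r₂)/2 = 2.886×10^5 km.
Circular speed at r₁: v₁ = √(μ/r₁) = √(1.50188×10^7/81200) = 13.600 km/s.
Transfer-orbit speed at r₁ (v² = μ(2/r − 1/a)): v_p = √[μ(2/r₁ − 1/a_t)] = 17.829 km/s.
First burn Δv₁ = |v_p − v₁| = 4.229 km/s.
At r₂, v₂ = √(μ/r₂) = 5.503 km/s.
Transfer-orbit speed at r₂: v_a = √[μ(2/r₂ − 1/a_t)] = 2.919 km/s.
Second burn Δv₂ = |v₂ − v_a| = 2.584 km/s.
Total Δv = Δv₁ + Δv₂ = 6.813 km/s.

Δv = 6.81 km/s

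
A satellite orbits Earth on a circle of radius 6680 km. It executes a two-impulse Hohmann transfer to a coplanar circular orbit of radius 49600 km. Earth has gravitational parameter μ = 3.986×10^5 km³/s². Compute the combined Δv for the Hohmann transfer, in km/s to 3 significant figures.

Transfer-ellipse semi-major axis a_t = (r₁ + r₂)/2 = (6680 + 49600)/2 = 28140 km.
At r₁ the circular-orbit speed is v₁ = √(μ/r₁) = 7.7247 km/s.
On the transfer ellipse at r₁, v² = μ(2/r − 1/a) gives v_p = √[μ(2/r₁ − 1/a_t)] = 10.256 km/s.
First burn Δv₁ = |v_p − v₁| = 2.531 km/s.
At r₂, v₂ = √(μ/r₂) = 2.835 km/s.
Transfer-orbit speed at r₂: v_a = √[μ(2/r₂ − 1/a_t)] = 1.381 km/s.
Second burn Δv₂ = |v₂ − v_a| = 1.454 km/s.
Δv = Δv₁ + Δv₂ = 2.531 + 1.454 = 3.985 km/s.

Δv = 3.98 km/s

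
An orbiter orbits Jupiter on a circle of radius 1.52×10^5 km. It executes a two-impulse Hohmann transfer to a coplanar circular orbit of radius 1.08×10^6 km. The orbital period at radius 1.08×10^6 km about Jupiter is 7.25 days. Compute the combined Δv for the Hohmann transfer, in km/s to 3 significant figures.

From Kepler's third law T² = 4π²r³/μ at r = 1.08×10^6 km, T = 7.25 days = 7.25 × 86400 s = 6.264×10^5 s: μ = 4π²r³/T² = 1.26744×10^8 km³/s².
The Hohmann ellipse has a_t = (r₁ + r₂)/2 = 6.160×10^5 km.
At r₁ the circular-orbit speed is v₁ = √(μ/r₁) = 28.876 km/s.
On the transfer ellipse at r₁, vis-viva gives v_p = √[μ(2/r₁ − 1/a_t)] = 38.235 km/s.
First burn Δv₁ = |v_p − v₁| = 9.359 km/s.
Circular speed at r₂: v₂ = √(μ/r₂) = 10.833 km/s.
Transfer-orbit speed at r₂: v_a = √[μ(2/r₂ − 1/a_t)] = 5.3813 km/s.
Second burn Δv₂ = |v₂ − v_a| = 5.452 km/s.
Total Δv = Δv₁ + Δv₂ = 14.81 km/s.

Δv = 14.8 km/s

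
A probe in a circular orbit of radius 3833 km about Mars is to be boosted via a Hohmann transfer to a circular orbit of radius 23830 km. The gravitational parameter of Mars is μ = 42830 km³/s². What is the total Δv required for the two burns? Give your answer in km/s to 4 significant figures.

Δv = 1.680 km/s

Semi-major axis of the transfer orbit: a_t = (3833 + 23830)/2 = 13831.5 km.
At r₁ the circular-orbit speed is v₁ = √(μ/r₁) = 3.343 km/s.
On the transfer ellipse at r₁, vis-viva equation gives v_p = √[μ(2/r₁ − 1/a_t)] = 4.388 km/s.
First burn Δv₁ = |v_p − v₁| = 1.045 km/s.
Circular speed at r₂: v₂ = √(μ/r₂) = 1.3406 km/s.
Transfer-orbit speed at r₂: v_a = √[μ(2/r₂ − 1/a_t)] = 0.70574 km/s.
Second burn Δv₂ = |v₂ − v_a| = 0.6349 km/s.
Δv = Δv₁ + Δv₂ = 1.045 + 0.6349 = 1.680 km/s.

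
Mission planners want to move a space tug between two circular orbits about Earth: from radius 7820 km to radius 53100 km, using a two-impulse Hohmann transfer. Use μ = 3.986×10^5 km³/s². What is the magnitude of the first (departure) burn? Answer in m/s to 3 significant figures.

Δv₁ = 2290 m/s

The Hohmann ellipse has a_t = (r₁ + r₂)/2 = 30460 km.
Circular speed at r = 7820 km: v_c = √(μ/r) = 7.139 km/s.
Vis-viva on the transfer ellipse at r = 7820 km gives v_t = √[μ(2/r − 1/a_t)] = 9.426 km/s.
Δv₁ = |v_t − v_c| = |9.426 − 7.139| = 2.287 km/s.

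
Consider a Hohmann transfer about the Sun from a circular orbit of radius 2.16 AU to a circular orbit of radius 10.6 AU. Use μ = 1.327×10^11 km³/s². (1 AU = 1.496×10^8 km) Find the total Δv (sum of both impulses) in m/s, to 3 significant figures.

In km: r₁ = 2.16 × 1.496×10^8 = 3.23136×10^8 km; r₂ = 10.6 × 1.496×10^8 = 1.58576×10^9 km.
The Hohmann ellipse has a_t = (r₁ + r₂)/2 = 9.54448×10^8 km.
At r₁ the circular-orbit speed is v₁ = √(μ/r₁) = 20.265 km/s.
On the transfer ellipse at r₁, vis-viva gives v_p = √[μ(2/r₁ − 1/a_t)] = 26.121 km/s.
First burn Δv₁ = |v_p − v₁| = 5.856 km/s.
Circular speed at r₂: v₂ = √(μ/r₂) = 9.148 km/s.
Transfer-orbit speed at r₂: v_a = √[μ(2/r₂ − 1/a_t)] = 5.323 km/s.
Second burn Δv₂ = |v₂ − v_a| = 3.825 km/s.
Total Δv = Δv₁ + Δv₂ = 9.681 km/s.

Δv = 9680 m/s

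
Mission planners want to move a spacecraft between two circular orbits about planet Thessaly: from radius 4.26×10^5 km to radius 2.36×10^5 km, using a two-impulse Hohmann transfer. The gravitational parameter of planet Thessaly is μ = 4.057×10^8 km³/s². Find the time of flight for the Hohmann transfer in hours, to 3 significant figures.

Semi-major axis of the transfer orbit: a_t = (4.260×10^5 + 2.360×10^5)/2 = 3.310×10^5 km.
Half the transfer-orbit period gives t = π√(a_t³/μ) = 29700 s.
Converting: 29700 s ÷ 3600 s/hour = 8.25 hours.

t = 8.25 hours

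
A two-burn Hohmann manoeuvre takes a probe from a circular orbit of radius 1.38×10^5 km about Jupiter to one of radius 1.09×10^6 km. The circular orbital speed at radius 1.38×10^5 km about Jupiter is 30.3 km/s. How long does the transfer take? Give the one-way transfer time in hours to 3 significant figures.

t = 37.3 hours

From the circular-orbit relation v² = μ/r at r = 1.38×10^5 km: μ = v²r = (30.3)² × 1.38×10^5 = 1.26696×10^8 km³/s².
Transfer-ellipse semi-major axis a_t = (r₁ + r₂)/2 = (1.380×10^5 + 1.090×10^6)/2 = 6.140×10^5 km.
Half the transfer-orbit period gives t = π√(a_t³/μ) = 1.343×10^5 s.
Converting: 1.343×10^5 s ÷ 3600 s/hour = 37.3 hours.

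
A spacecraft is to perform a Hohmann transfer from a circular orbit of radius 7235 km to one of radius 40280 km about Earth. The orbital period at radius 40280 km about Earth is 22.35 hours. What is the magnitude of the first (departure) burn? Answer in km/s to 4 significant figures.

Δv₁ = 2.242 km/s

From Kepler's third law T² = 4π²r³/μ at r = 40280 km, T = 22.35 hours = 22.35 × 3600 s = 80460 s: μ = 4π²r³/T² = 3.98536×10^5 km³/s².
Semi-major axis of the transfer orbit: a_t = (7235 + 40280)/2 = 23757.5 km.
Circular speed at r = 7235 km: v_c = √(μ/r) = 7.422 km/s.
Vis-viva on the transfer ellipse at r = 7235 km gives v_t = √[μ(2/r − 1/a_t)] = 9.664 km/s.
Δv₁ = |v_t − v_c| = |9.664 − 7.422| = 2.242 km/s.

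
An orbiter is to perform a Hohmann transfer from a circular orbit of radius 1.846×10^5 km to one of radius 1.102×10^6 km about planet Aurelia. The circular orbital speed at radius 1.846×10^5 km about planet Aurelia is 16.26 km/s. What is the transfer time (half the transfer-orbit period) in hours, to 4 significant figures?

From the circular-orbit relation v² = μ/r at r = 1.846×10^5 km: μ = v²r = (16.26)² × 1.846×10^5 = 4.88060×10^7 km³/s².
Transfer-ellipse semi-major axis a_t = (r₁ + r₂)/2 = (1.846×10^5 + 1.102×10^6)/2 = 6.433×10^5 km.
Transfer time t = π√(a_t³/μ) = π√((6.433×10^5)³ / 4.88060×10^7) = 2.3202×10^5 s.
Converting: 2.3202×10^5 s ÷ 3600 s/hour = 64.45 hours.

t = 64.45 hours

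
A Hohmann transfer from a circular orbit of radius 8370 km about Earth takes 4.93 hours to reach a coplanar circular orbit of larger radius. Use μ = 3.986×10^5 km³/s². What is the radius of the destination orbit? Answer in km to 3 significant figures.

Transfer time t = 4.93 hours = 17748 s, and t = π√(a_t³/μ).
So a_t = (μ t²/π²)^(1/3) = (3.986×10^5 × (17748)² / π²)^(1/3) = 23344 km.
Since a_t = (r₁ + r₂)/2, r₂ = 2a_t − r₁ = 2×23344 − 8370 = 38318 km.

r₂ = 38300 km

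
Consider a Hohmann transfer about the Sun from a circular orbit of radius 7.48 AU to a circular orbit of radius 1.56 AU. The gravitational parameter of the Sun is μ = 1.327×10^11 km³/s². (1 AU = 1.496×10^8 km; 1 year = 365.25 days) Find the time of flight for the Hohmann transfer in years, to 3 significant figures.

In km: r₁ = 7.48 × 1.496×10^8 = 1.119008×10^9 km; r₂ = 1.56 × 1.496×10^8 = 2.33376×10^8 km.
The Hohmann ellipse has a_t = (r₁ + r₂)/2 = 6.76192×10^8 km.
Half the transfer-orbit period gives t = π√(a_t³/μ) = 1.5164×10^8 s.
Converting: 1.5164×10^8 s ÷ 3.15576×10^7 s/year (365.25 × 86400) = 4.81 years.

t = 4.81 years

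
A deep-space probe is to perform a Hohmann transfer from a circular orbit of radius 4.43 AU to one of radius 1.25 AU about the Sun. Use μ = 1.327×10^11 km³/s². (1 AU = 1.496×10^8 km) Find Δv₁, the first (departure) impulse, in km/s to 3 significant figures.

In km: r₁ = 4.43 × 1.496×10^8 = 6.62728×10^8 km; r₂ = 1.25 × 1.496×10^8 = 1.870×10^8 km.
Transfer-ellipse semi-major axis a_t = (r₁ + r₂)/2 = (6.62728×10^8 + 1.870×10^8)/2 = 4.24864×10^8 km.
On the circular orbit at r = 6.62728×10^8 km, v_c = √(μ/r) = 14.1504 km/s.
Vis-viva on the transfer ellipse at r = 6.62728×10^8 km gives v_t = √[μ(2/r − 1/a_t)] = 9.38780 km/s.
Δv₁ = |v_t − v_c| = |9.38780 − 14.1504| = 4.763 km/s.

Δv₁ = 4.76 km/s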